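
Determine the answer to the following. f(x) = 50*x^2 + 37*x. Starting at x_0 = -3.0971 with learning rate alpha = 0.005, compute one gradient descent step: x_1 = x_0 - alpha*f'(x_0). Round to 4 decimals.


We compute the gradient at x_0 and apply the update.
f'(x) = 100*x + 37
f'(-3.0971) = 100*-3.0971 + 37 = -272.71
x_1 = -3.0971 - 0.005*-272.71 = -1.7336


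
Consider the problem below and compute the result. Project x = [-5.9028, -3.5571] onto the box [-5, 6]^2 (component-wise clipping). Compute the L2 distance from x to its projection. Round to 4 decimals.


Project each component onto [-5, 6].
clip(-5.9028) = -5.0, clip(-3.5571) = -3.5571
Projection = [-5.0, -3.5571]
Squared diffs: [0.815, 0.0]
Distance = sqrt(0.815) = 0.9028


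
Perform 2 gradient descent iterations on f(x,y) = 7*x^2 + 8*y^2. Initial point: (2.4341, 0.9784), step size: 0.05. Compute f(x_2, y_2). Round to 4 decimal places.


Gradient descent on f(x,y) = 7*x^2 + 8*y^2.
Starting point: (2.4341, 0.9784), alpha = 0.05
Step 1: grad_x = 2*7*2.4341 = 34.0774, grad_y = 2*8*0.9784 = 15.6544
  x_1 = 2.4341 - 0.05*34.0774 = 0.7302
  y_1 = 0.9784 - 0.05*15.6544 = 0.1957
Step 2: grad_x = 2*7*0.7302 = 10.2232, grad_y = 2*8*0.1957 = 3.1309
  x_2 = 0.7302 - 0.05*10.2232 = 0.2191
  y_2 = 0.1957 - 0.05*3.1309 = 0.0391
f(0.2191, 0.0391) = 7*0.2191^2 + 8*0.0391^2 = 0.3482


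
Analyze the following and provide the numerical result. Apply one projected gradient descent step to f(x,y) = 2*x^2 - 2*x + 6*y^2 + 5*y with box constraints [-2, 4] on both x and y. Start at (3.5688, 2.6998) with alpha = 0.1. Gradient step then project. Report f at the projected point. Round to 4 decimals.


Step 1: Compute gradient at (3.5688, 2.6998).
grad_x = 2*2*3.5688 - 2 = 12.2752
grad_y = 2*6*2.6998 + 5 = 37.3976
Step 2: Gradient step.
x_raw = 3.5688 - 0.1*12.2752 = 2.3413
y_raw = 2.6998 - 0.1*37.3976 = -1.04
Step 3: Project onto [-2, 4].
x_proj = clip(2.3413) = 2.3413
y_proj = clip(-1.04) = -1.04
Step 4: Evaluate f.
f(2.3413, -1.04) = 7.5699


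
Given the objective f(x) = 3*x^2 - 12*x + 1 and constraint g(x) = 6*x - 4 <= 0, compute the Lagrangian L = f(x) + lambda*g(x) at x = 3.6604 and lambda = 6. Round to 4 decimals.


Step 1: Evaluate f(x).
f(3.6604) = 3*3.6604^2 - 12*3.6604 + 1 = -2.7292
Step 2: Evaluate g(x).
g(3.6604) = 6*3.6604 - 4 = 17.9624
Step 3: Compute Lagrangian.
L = -2.7292 + 6*17.9624 = 105.0452


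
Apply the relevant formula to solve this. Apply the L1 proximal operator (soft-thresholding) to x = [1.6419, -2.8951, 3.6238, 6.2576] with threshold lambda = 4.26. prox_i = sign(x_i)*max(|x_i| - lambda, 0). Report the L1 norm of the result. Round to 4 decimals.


Soft-thresholding with lambda = 4.26:
prox(1.6419) = sign(1.6419)*max(|1.6419| - 4.26, 0) = 0.0
prox(-2.8951) = sign(-2.8951)*max(|-2.8951| - 4.26, 0) = 0.0
prox(3.6238) = sign(3.6238)*max(|3.6238| - 4.26, 0) = 0.0
prox(6.2576) = sign(6.2576)*max(|6.2576| - 4.26, 0) = 1.9976
prox(x) = [0.0, 0.0, 0.0, 1.9976]
||prox(x)||_1 = 0.0 + 0.0 + 0.0 + 1.9976 = 1.9976


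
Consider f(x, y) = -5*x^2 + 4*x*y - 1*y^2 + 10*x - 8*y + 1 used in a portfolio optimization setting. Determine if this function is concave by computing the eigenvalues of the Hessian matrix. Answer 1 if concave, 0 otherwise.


The Hessian of f(x,y) = -5*x^2 + 4*x*y - 1*y^2 + 10*x - 8*y + 1 is:
H = [[-10, 4], [4, -2]]
Trace = -10 - 2 = -12
Determinant = -10*-2 - (4)^2 = 4
Discriminant = (-12)^2 - 4*4 = 128.0
Eigenvalues: lambda_1 = -11.6569, lambda_2 = -0.3431
The function is concave.

1


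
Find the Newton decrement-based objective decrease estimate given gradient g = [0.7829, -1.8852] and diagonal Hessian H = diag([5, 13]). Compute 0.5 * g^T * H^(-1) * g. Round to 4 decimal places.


Step 1: H is diagonal, so H^(-1) * g = [0.1566, -0.145].
Step 2: g^T H^(-1) g = sum_i g_i^2 / H_ii
  = (0.7829)^2/5 + (-1.8852)^2/13
  = 0.1226 + 0.2734 = 0.396
Step 3: Objective decrease = 0.5 * g^T H^(-1) g = 0.198


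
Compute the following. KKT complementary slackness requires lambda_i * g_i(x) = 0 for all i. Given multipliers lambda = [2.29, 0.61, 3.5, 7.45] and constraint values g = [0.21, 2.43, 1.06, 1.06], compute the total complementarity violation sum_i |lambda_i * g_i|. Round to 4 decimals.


KKT complementary slackness check:
lambda_1 * g_1 = 2.29 * 0.21 = 0.4809
lambda_2 * g_2 = 0.61 * 2.43 = 1.4823
lambda_3 * g_3 = 3.5 * 1.06 = 3.71
lambda_4 * g_4 = 7.45 * 1.06 = 7.897
Total violation = 0.4809 + 1.4823 + 3.71 + 7.897 = 13.5702


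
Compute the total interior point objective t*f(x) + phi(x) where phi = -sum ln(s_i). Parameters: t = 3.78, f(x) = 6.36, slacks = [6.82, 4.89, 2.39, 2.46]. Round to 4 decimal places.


Step 1: Compute log-barrier.
ln values: [1.9199, 1.5872, 0.8713, 0.9002]
phi = -(1.9199 + 1.5872 + 0.8713 + 0.9002) = -5.2785
Step 2: Compute augmented objective.
t*f(x) = 3.78*6.36 = 24.0408
Total = 24.0408 - 5.2785 = 18.7623


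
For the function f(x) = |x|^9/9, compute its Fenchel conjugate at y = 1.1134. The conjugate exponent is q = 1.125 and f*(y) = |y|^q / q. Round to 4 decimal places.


The conjugate exponent q satisfies 1/p + 1/q = 1.
p = 9, so q = 9/(9 - 1) = 1.125
|y|^q = 1.1134^1.125 = 1.1285
f*(1.1134) = 1.1285 / 1.125 = 1.0031


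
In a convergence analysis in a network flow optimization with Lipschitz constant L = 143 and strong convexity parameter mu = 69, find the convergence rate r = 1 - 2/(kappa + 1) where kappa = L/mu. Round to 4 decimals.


Step 1: Compute the condition number.
kappa = L/mu = 143/69 = 2.0725
Step 2: Compute the convergence rate.
r = 1 - 2/(kappa + 1) = 1 - 2*mu/(L + mu) = (L - mu)/(L + mu) = 74/212 = 0.3491


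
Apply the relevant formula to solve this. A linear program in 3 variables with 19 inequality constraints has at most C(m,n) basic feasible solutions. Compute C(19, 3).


Each vertex corresponds to some choice of n active constraints out of m, so the number of vertices is at most C(m, n) = m! / (n!(m-n)!).
m = 19, n = 3
Numerator: 19 * 18 * 17
Denominator: 3! = 6
C(19, 3) = 969


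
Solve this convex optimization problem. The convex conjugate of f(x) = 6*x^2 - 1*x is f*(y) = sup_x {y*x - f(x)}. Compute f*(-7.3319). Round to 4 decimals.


f*(y) = sup_x {y*x - a*x^2 - b*x} = sup_x {(y-b)*x - a*x^2}
FOC: (y - b) - 2a*x = 0 => x* = (y - b)/(2a)
x* = (-7.3319 + 1)/(2*6) = -0.5277
f*(-7.3319) = (y-b)^2/(4a) = (-7.3319 + 1)^2/(4*6)
= 40.093/24 = 1.6705


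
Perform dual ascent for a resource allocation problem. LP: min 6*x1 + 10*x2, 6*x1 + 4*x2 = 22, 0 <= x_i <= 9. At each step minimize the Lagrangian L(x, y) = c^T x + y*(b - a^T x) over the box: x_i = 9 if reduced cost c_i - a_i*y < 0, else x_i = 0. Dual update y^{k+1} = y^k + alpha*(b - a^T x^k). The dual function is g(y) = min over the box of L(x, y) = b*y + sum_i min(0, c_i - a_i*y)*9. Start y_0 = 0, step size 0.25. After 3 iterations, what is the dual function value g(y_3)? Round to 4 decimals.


Dual ascent for LP: min 6*x1 + 10*x2, 6*x1 + 4*x2 = 22, 0 <= x_i <= 9
Step 1: y^k = 0.0, reduced costs: (6.0, 10.0)
  x^k = (0.0, 0.0), subgradient = b - a^T x = 22.0
  y^{k+1} = 0.0 + 0.25*22.0 = 5.5
Step 2: y^k = 5.5, reduced costs: (-27.0, -12.0)
  x^k = (9.0, 9.0), subgradient = b - a^T x = -68.0
  y^{k+1} = 5.5 + 0.25*-68.0 = -11.5
Step 3: y^k = -11.5, reduced costs: (75.0, 56.0)
  x^k = (0.0, 0.0), subgradient = b - a^T x = 22.0
  y^{k+1} = -11.5 + 0.25*22.0 = -6.0
Dual objective at y_3 = -6.0: reduced costs (42.0, 34.0), box minimizer x = (0.0, 0.0)
g(y_3) = b*y + (c1 - a1*y)*x1 + (c2 - a2*y)*x2 = 22*(-6.0) + 42.0*0.0 + 34.0*0.0 = -132.0 + 0.0 + 0.0 = -132.0


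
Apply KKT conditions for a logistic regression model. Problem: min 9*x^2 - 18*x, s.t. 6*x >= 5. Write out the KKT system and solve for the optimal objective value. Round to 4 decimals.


Step 1: Try lambda = 0 (constraint inactive).
Stationarity: 2*9*x - 18 = 0
x* = 18/(2*9) = 1.0
Check constraint: 6*1.0 = 6.0 >= 5 -- satisfied.
Step 2: Compute optimal value.
f(x*) = 9*1.0^2 - 18*1.0 = -9.0


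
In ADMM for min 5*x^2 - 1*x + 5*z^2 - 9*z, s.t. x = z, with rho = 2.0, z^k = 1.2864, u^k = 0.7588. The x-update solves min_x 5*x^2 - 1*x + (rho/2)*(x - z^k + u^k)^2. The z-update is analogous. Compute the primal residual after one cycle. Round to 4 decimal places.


ADMM iteration with rho = 2.0, z^k = 1.2864, u^k = 0.7588
Step 1: x-update.
Minimize 5*x^2 - 1*x + (2.0/2)*(x - 1.2864 + 0.7588)^2
FOC: (2*5 + 2.0)*x = 1 + 2.0*(1.2864 - 0.7588)
x^{k+1} = 0.1713
Step 2: z-update.
Minimize 5*z^2 - 9*z + (2.0/2)*(0.1713 - z + 0.7588)^2
FOC: (2*5 + 2.0)*z = 9 + 2.0*(0.1713 + 0.7588)
z^{k+1} = 0.905
Step 3: u-update.
u^{k+1} = 0.7588 + 0.1713 - 0.905 = 0.0251
Step 4: Primal residual = |0.1713 - 0.905| = 0.7337


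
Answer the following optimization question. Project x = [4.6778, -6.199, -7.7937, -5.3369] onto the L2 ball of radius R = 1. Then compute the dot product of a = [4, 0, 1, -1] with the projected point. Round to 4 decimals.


Step 1: Compute ||x|| (intermediates to 6 decimals).
||x|| = sqrt(4.6778^2 + (-6.199)^2 + (-7.7937)^2 + (-5.3369)^2) = 12.228396
Step 2: Project.
Since ||x|| > R, scale = R/||x|| = 1/12.228396 = 0.081777, proj(x) = scale * x
proj(x) = [0.382536, -0.506936, -0.637345, -0.436436]
Step 3: Dot product.
a^T * proj(x) = 4*0.382536 + 0*(-0.506936) + 1*(-0.637345) - 1*(-0.436436) = 1.3292


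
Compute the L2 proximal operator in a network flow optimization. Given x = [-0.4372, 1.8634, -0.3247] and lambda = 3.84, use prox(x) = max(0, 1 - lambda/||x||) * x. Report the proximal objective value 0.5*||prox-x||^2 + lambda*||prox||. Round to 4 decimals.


Step 1: Compute ||x||.
||x|| = 1.9413
Step 2: Compute scaling factor.
scale = max(0, 1 - 3.84/1.9413) = 0.0
Step 3: prox(x) = [-0.0, 0.0, -0.0]
||prox(x)|| = 0.0
Step 4: Proximal objective.
0.5*||prox-x||^2 = 1.8844
lambda*||prox|| = 0.0
Total = 1.8844


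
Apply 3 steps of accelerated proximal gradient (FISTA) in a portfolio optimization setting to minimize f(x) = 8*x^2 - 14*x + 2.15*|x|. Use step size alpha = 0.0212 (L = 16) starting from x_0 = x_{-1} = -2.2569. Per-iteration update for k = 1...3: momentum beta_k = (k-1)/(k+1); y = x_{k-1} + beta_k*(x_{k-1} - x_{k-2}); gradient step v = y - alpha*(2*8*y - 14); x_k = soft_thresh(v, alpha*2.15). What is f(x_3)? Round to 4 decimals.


FISTA on f(x) = 8*x^2 - 14*x + 2.15*|x|
L = 16, alpha = 0.0212
Iteration 1: beta = 0.0, y = -2.2569 + 0.0*(-2.2569 + 2.2569) = -2.2569
  grad(y) = -50.1104, v = y - alpha*grad = -1.1946
  prox(v) = soft_thresh(-1.1946, 0.0456) = -1.149
Iteration 2: beta = 0.3333, y = -1.149 + 0.3333*(-1.149 + 2.2569) = -0.7797
  grad(y) = -26.4748, v = y - alpha*grad = -0.2184
  prox(v) = soft_thresh(-0.2184, 0.0456) = -0.1728
Iteration 3: beta = 0.5, y = -0.1728 + 0.5*(-0.1728 + 1.149) = 0.3152
  grad(y) = -8.956, v = y - alpha*grad = 0.5051
  prox(v) = soft_thresh(0.5051, 0.0456) = 0.4595
f(x_3) = 8*0.4595^2 - 14*0.4595 + 2.15*|0.4595| = -3.7561


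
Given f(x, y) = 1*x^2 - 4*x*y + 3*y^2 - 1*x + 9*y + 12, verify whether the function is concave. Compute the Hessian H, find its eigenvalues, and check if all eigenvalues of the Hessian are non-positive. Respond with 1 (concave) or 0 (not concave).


The Hessian of f(x,y) = 1*x^2 - 4*x*y + 3*y^2 - 1*x + 9*y + 12 is:
H = [[2, -4], [-4, 6]]
Trace = 2 + 6 = 8
Determinant = 2*6 - (-4)^2 = -4
Discriminant = (8)^2 - 4*-4 = 80.0
Eigenvalues: lambda_1 = -0.4721, lambda_2 = 8.4721
The function is not concave.

0


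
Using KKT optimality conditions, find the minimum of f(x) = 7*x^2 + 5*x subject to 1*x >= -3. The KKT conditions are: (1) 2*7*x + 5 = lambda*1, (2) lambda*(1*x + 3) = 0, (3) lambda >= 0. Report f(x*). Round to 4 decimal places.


Step 1: Try lambda = 0 (constraint inactive).
Stationarity: 2*7*x + 5 = 0
x* = -5/(2*7) = -5/14 = -0.3571 (rounded; the exact value -5/14 is used below)
Check constraint: 1*-0.3571 = -0.3571 >= -3 -- satisfied.
Step 2: Compute optimal value.
f(x*) = 7*(-5/14)^2 + 5*(-5/14) = -0.8929


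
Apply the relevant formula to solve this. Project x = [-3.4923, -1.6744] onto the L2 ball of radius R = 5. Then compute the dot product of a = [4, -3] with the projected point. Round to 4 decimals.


Step 1: Compute ||x|| (intermediates to 6 decimals).
||x|| = sqrt((-3.4923)^2 + (-1.6744)^2) = 3.872954
Step 2: Project.
Since ||x|| <= R, proj = x (no scaling needed).
proj(x) = [-3.4923, -1.6744]
Step 3: Dot product.
a^T * proj(x) = 4*(-3.4923) - 3*(-1.6744) = -8.946


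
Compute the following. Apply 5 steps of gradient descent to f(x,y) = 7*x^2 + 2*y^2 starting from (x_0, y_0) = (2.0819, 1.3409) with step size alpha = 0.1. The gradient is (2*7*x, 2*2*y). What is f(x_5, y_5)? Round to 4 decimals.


Gradient descent on f(x,y) = 7*x^2 + 2*y^2.
Starting point: (2.0819, 1.3409), alpha = 0.1
Step 1: grad_x = 2*7*2.0819 = 29.1466, grad_y = 2*2*1.3409 = 5.3636
  x_1 = 2.0819 - 0.1*29.1466 = -0.8328
  y_1 = 1.3409 - 0.1*5.3636 = 0.8045
Step 2: grad_x = 2*7*-0.8328 = -11.6586, grad_y = 2*2*0.8045 = 3.2182
  x_2 = -0.8328 - 0.1*-11.6586 = 0.3331
  y_2 = 0.8045 - 0.1*3.2182 = 0.4827
Step 3: grad_x = 2*7*0.3331 = 4.6635, grad_y = 2*2*0.4827 = 1.9309
  x_3 = 0.3331 - 0.1*4.6635 = -0.1332
  y_3 = 0.4827 - 0.1*1.9309 = 0.2896
Step 4: grad_x = 2*7*-0.1332 = -1.8654, grad_y = 2*2*0.2896 = 1.1585
  x_4 = -0.1332 - 0.1*-1.8654 = 0.0533
  y_4 = 0.2896 - 0.1*1.1585 = 0.1738
Step 5: grad_x = 2*7*0.0533 = 0.7462, grad_y = 2*2*0.1738 = 0.6951
  x_5 = 0.0533 - 0.1*0.7462 = -0.0213
  y_5 = 0.1738 - 0.1*0.6951 = 0.1043
f(-0.0213, 0.1043) = 7*(-0.0213)^2 + 2*0.1043^2 = 0.0249


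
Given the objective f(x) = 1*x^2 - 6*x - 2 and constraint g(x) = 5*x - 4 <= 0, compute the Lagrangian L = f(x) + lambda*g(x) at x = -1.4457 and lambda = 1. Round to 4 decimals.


Step 1: Evaluate f(x).
f(-1.4457) = 1*(-1.4457)^2 - 6*(-1.4457) - 2 = 8.7642
Step 2: Evaluate g(x).
g(-1.4457) = 5*-1.4457 - 4 = -11.2285
Step 3: Compute Lagrangian.
L = 8.7642 + 1*-11.2285 = -2.4643


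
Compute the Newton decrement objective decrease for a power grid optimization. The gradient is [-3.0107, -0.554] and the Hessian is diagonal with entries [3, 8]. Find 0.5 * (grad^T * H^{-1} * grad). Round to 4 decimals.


Step 1: H is diagonal, so H^(-1) * g = [-1.0036, -0.0693].
Step 2: g^T H^(-1) g = sum_i g_i^2 / H_ii
  = (-3.0107)^2/3 + (-0.554)^2/8
  = 3.0214 + 0.0384 = 3.0598
Step 3: Objective decrease = 0.5 * g^T H^(-1) g = 1.5299


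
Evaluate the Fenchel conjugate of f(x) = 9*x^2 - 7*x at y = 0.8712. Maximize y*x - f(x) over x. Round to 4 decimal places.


f*(y) = sup_x {y*x - a*x^2 - b*x} = sup_x {(y-b)*x - a*x^2}
FOC: (y - b) - 2a*x = 0 => x* = (y - b)/(2a)
x* = (0.8712 + 7)/(2*9) = 0.4373
f*(0.8712) = (y-b)^2/(4a) = (0.8712 + 7)^2/(4*9)
= 61.9558/36 = 1.721


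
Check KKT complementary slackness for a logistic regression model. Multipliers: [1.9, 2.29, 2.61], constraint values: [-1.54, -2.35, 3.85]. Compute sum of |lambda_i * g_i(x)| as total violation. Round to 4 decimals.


KKT complementary slackness check:
lambda_1 * g_1 = 1.9 * -1.54 = -2.926
lambda_2 * g_2 = 2.29 * -2.35 = -5.3815
lambda_3 * g_3 = 2.61 * 3.85 = 10.0485
Total violation = 2.926 + 5.3815 + 10.0485 = 18.356


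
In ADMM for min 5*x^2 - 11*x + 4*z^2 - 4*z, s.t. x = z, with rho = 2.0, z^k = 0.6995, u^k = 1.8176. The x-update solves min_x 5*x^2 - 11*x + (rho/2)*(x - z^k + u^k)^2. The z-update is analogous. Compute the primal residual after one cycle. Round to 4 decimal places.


ADMM iteration with rho = 2.0, z^k = 0.6995, u^k = 1.8176
Step 1: x-update.
Minimize 5*x^2 - 11*x + (2.0/2)*(x - 0.6995 + 1.8176)^2
FOC: (2*5 + 2.0)*x = 11 + 2.0*(0.6995 - 1.8176)
x^{k+1} = 0.7303
Step 2: z-update.
Minimize 4*z^2 - 4*z + (2.0/2)*(0.7303 - z + 1.8176)^2
FOC: (2*4 + 2.0)*z = 4 + 2.0*(0.7303 + 1.8176)
z^{k+1} = 0.9096
Step 3: u-update.
u^{k+1} = 1.8176 + 0.7303 - 0.9096 = 1.6383
Step 4: Primal residual = |0.7303 - 0.9096| = 0.1793


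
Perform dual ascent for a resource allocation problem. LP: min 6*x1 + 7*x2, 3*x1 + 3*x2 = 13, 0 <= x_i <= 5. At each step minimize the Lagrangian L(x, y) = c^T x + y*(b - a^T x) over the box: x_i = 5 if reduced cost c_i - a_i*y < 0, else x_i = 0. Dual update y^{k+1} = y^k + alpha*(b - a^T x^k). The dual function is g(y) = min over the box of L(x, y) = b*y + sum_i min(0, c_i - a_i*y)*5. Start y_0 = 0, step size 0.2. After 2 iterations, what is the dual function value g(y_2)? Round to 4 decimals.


Dual ascent for LP: min 6*x1 + 7*x2, 3*x1 + 3*x2 = 13, 0 <= x_i <= 5
Step 1: y^k = 0.0, reduced costs: (6.0, 7.0)
  x^k = (0.0, 0.0), subgradient = b - a^T x = 13.0
  y^{k+1} = 0.0 + 0.2*13.0 = 2.6
Step 2: y^k = 2.6, reduced costs: (-1.8, -0.8)
  x^k = (5.0, 5.0), subgradient = b - a^T x = -17.0
  y^{k+1} = 2.6 + 0.2*-17.0 = -0.8
Dual objective at y_2 = -0.8: reduced costs (8.4, 9.4), box minimizer x = (0.0, 0.0)
g(y_2) = b*y + (c1 - a1*y)*x1 + (c2 - a2*y)*x2 = 13*(-0.8) + 8.4*0.0 + 9.4*0.0 = -10.4 + 0.0 + 0.0 = -10.4


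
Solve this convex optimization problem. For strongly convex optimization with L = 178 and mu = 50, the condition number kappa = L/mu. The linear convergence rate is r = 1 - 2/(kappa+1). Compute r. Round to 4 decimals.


Step 1: Compute the condition number.
kappa = L/mu = 178/50 = 3.56
Step 2: Compute the convergence rate.
r = 1 - 2/(kappa + 1) = 1 - 2*mu/(L + mu) = (L - mu)/(L + mu) = 128/228 = 0.5614


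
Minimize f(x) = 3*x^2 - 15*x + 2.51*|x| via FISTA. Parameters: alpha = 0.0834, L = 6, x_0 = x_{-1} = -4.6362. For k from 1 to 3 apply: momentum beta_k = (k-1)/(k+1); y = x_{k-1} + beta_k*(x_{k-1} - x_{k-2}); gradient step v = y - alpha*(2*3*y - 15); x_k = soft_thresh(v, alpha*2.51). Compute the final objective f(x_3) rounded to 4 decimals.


FISTA on f(x) = 3*x^2 - 15*x + 2.51*|x|
L = 6, alpha = 0.0834
Iteration 1: beta = 0.0, y = -4.6362 + 0.0*(-4.6362 + 4.6362) = -4.6362
  grad(y) = -42.8172, v = y - alpha*grad = -1.0652
  prox(v) = soft_thresh(-1.0652, 0.2093) = -0.8559
Iteration 2: beta = 0.3333, y = -0.8559 + 0.3333*(-0.8559 + 4.6362) = 0.4042
  grad(y) = -12.5749, v = y - alpha*grad = 1.4529
  prox(v) = soft_thresh(1.4529, 0.2093) = 1.2436
Iteration 3: beta = 0.5, y = 1.2436 + 0.5*(1.2436 + 0.8559) = 2.2934
  grad(y) = -1.2399, v = y - alpha*grad = 2.3968
  prox(v) = soft_thresh(2.3968, 0.2093) = 2.1874
f(x_3) = 3*2.1874^2 - 15*2.1874 + 2.51*|2.1874| = -12.9665


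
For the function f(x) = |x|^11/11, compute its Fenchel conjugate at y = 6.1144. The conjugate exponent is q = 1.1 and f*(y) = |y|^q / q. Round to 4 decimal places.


The conjugate exponent q satisfies 1/p + 1/q = 1.
p = 11, so q = 11/(11 - 1) = 1.1
|y|^q = 6.1144^1.1 = 7.3281
f*(6.1144) = 7.3281 / 1.1 = 6.6619


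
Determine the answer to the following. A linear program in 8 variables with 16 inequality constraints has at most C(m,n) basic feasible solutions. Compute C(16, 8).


Each vertex corresponds to some choice of n active constraints out of m, so the number of vertices is at most C(m, n) = m! / (n!(m-n)!).
m = 16, n = 8
Numerator: 16 * 15 * 14 * 13 * 12 * 11 * 10 * 9
Denominator: 8! = 40320
C(16, 8) = 12870


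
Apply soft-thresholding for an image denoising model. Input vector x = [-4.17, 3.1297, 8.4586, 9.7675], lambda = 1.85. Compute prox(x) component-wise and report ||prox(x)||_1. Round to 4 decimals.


Soft-thresholding with lambda = 1.85:
prox(-4.17) = sign(-4.17)*max(|-4.17| - 1.85, 0) = -2.32
prox(3.1297) = sign(3.1297)*max(|3.1297| - 1.85, 0) = 1.2797
prox(8.4586) = sign(8.4586)*max(|8.4586| - 1.85, 0) = 6.6086
prox(9.7675) = sign(9.7675)*max(|9.7675| - 1.85, 0) = 7.9175
prox(x) = [-2.32, 1.2797, 6.6086, 7.9175]
||prox(x)||_1 = 2.32 + 1.2797 + 6.6086 + 7.9175 = 18.1258


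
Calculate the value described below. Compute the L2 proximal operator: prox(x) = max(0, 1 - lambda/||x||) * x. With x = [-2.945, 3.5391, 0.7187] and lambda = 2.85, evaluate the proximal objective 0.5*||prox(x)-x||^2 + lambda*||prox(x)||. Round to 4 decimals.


Step 1: Compute ||x||.
||x|| = 4.6599
Step 2: Compute scaling factor.
scale = max(0, 1 - 2.85/4.6599) = 0.3884
Step 3: prox(x) = [-1.1438, 1.3746, 0.2791]
||prox(x)|| = 1.8099
Step 4: Proximal objective.
0.5*||prox-x||^2 = 4.0613
lambda*||prox|| = 5.1582
Total = 9.2195


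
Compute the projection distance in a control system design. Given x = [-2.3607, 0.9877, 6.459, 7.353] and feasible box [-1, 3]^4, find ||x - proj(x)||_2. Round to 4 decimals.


Project each component onto [-1, 3].
clip(-2.3607) = -1.0, clip(0.9877) = 0.9877, clip(6.459) = 3.0, clip(7.353) = 3.0
Projection = [-1.0, 0.9877, 3.0, 3.0]
Squared diffs: [1.8515, 0.0, 11.9647, 18.9486]
Distance = sqrt(32.7648) = 5.7241


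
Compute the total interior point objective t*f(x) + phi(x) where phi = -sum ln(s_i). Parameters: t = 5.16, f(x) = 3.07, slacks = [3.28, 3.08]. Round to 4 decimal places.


Step 1: Compute log-barrier.
ln values: [1.1878, 1.1249]
phi = -(1.1878 + 1.1249) = -2.3128
Step 2: Compute augmented objective.
t*f(x) = 5.16*3.07 = 15.8412
Total = 15.8412 - 2.3128 = 13.5284


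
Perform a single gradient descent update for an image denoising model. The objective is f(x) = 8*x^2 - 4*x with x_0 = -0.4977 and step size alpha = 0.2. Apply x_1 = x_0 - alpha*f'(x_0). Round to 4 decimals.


We compute the gradient at x_0 and apply the update.
f'(x) = 16*x - 4
f'(-0.4977) = 16*-0.4977 - 4 = -11.9632
x_1 = -0.4977 - 0.2*-11.9632 = 1.8949


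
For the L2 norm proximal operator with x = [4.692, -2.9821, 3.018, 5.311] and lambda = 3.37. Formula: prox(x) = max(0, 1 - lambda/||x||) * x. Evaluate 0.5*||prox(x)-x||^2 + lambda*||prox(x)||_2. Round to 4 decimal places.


Step 1: Compute ||x||.
||x|| = 8.2597
Step 2: Compute scaling factor.
scale = max(0, 1 - 3.37/8.2597) = 0.592
Step 3: prox(x) = [2.7776, -1.7654, 1.7866, 3.1441]
||prox(x)|| = 4.8897
Step 4: Proximal objective.
0.5*||prox-x||^2 = 5.6785
lambda*||prox|| = 16.4783
Total = 22.1568


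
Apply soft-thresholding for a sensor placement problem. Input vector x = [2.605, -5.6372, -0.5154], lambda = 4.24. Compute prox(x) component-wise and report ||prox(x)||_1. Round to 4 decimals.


Soft-thresholding with lambda = 4.24:
prox(2.605) = sign(2.605)*max(|2.605| - 4.24, 0) = 0.0
prox(-5.6372) = sign(-5.6372)*max(|-5.6372| - 4.24, 0) = -1.3972
prox(-0.5154) = sign(-0.5154)*max(|-0.5154| - 4.24, 0) = 0.0
prox(x) = [0.0, -1.3972, 0.0]
||prox(x)||_1 = 0.0 + 1.3972 + 0.0 = 1.3972


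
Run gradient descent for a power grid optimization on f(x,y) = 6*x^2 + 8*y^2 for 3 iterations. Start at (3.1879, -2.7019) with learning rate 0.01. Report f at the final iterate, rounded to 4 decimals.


Gradient descent on f(x,y) = 6*x^2 + 8*y^2.
Starting point: (3.1879, -2.7019), alpha = 0.01
Step 1: grad_x = 2*6*3.1879 = 38.2548, grad_y = 2*8*-2.7019 = -43.2304
  x_1 = 3.1879 - 0.01*38.2548 = 2.8054
  y_1 = -2.7019 - 0.01*-43.2304 = -2.2696
Step 2: grad_x = 2*6*2.8054 = 33.6642, grad_y = 2*8*-2.2696 = -36.3135
  x_2 = 2.8054 - 0.01*33.6642 = 2.4687
  y_2 = -2.2696 - 0.01*-36.3135 = -1.9065
Step 3: grad_x = 2*6*2.4687 = 29.6245, grad_y = 2*8*-1.9065 = -30.5034
  x_3 = 2.4687 - 0.01*29.6245 = 2.1725
  y_3 = -1.9065 - 0.01*-30.5034 = -1.6014
f(2.1725, -1.6014) = 6*2.1725^2 + 8*(-1.6014)^2 = 48.8342


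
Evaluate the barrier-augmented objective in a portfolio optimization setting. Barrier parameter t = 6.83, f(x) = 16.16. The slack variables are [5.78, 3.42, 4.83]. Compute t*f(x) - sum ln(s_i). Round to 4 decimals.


Step 1: Compute log-barrier.
ln values: [1.7544, 1.2296, 1.5748]
phi = -(1.7544 + 1.2296 + 1.5748) = -4.5589
Step 2: Compute augmented objective.
t*f(x) = 6.83*16.16 = 110.3728
Total = 110.3728 - 4.5589 = 105.8139


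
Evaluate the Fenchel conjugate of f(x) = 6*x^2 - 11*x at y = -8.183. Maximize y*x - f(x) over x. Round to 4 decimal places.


f*(y) = sup_x {y*x - a*x^2 - b*x} = sup_x {(y-b)*x - a*x^2}
FOC: (y - b) - 2a*x = 0 => x* = (y - b)/(2a)
x* = (-8.183 + 11)/(2*6) = 0.2348
f*(-8.183) = (y-b)^2/(4a) = (-8.183 + 11)^2/(4*6)
= 7.9355/24 = 0.3306


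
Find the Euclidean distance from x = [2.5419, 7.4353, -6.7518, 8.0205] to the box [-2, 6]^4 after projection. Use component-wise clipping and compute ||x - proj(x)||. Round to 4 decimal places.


Project each component onto [-2, 6].
clip(2.5419) = 2.5419, clip(7.4353) = 6.0, clip(-6.7518) = -2.0, clip(8.0205) = 6.0
Projection = [2.5419, 6.0, -2.0, 6.0]
Squared diffs: [0.0, 2.0601, 22.5796, 4.0824]
Distance = sqrt(28.7221) = 5.3593


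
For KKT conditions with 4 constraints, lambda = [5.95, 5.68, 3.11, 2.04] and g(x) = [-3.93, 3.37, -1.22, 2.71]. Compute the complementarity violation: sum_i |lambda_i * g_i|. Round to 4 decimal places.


KKT complementary slackness check:
lambda_1 * g_1 = 5.95 * -3.93 = -23.3835
lambda_2 * g_2 = 5.68 * 3.37 = 19.1416
lambda_3 * g_3 = 3.11 * -1.22 = -3.7942
lambda_4 * g_4 = 2.04 * 2.71 = 5.5284
Total violation = 23.3835 + 19.1416 + 3.7942 + 5.5284 = 51.8477


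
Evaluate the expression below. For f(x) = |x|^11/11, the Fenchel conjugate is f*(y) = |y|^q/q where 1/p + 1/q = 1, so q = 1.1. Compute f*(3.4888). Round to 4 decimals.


The conjugate exponent q satisfies 1/p + 1/q = 1.
p = 11, so q = 11/(11 - 1) = 1.1
|y|^q = 3.4888^1.1 = 3.9532
f*(3.4888) = 3.9532 / 1.1 = 3.5938


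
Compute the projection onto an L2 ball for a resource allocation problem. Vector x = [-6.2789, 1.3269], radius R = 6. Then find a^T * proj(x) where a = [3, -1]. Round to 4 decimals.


Step 1: Compute ||x|| (intermediates to 6 decimals).
||x|| = sqrt((-6.2789)^2 + 1.3269^2) = 6.417573
Step 2: Project.
Since ||x|| > R, scale = R/||x|| = 6/6.417573 = 0.934933, proj(x) = scale * x
proj(x) = [-5.870351, 1.240563]
Step 3: Dot product.
a^T * proj(x) = 3*(-5.870351) - 1*1.240563 = -18.8516


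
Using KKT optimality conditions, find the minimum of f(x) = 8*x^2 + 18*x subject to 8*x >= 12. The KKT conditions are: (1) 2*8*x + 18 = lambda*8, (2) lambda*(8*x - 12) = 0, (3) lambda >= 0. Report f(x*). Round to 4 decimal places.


Step 1: Try lambda = 0 (constraint inactive).
x_unc = -18/(2*8) = -1.125
Check: 8*-1.125 = -9.0 < 12 -- violated!
Step 2: Constraint must be active: 8*x = 12
x* = 12/8 = 1.5
lambda = (2*8*1.5 + 18)/8 = 5.25
Step 3: Compute optimal value.
f(x*) = 8*1.5^2 + 18*1.5 = 45.0


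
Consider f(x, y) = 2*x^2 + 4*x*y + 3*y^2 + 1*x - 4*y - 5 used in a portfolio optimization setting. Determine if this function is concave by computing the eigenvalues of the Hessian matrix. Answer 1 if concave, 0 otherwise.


The Hessian of f(x,y) = 2*x^2 + 4*x*y + 3*y^2 + 1*x - 4*y - 5 is:
H = [[4, 4], [4, 6]]
Trace = 4 + 6 = 10
Determinant = 4*6 - (4)^2 = 8
Discriminant = (10)^2 - 4*8 = 68.0
Eigenvalues: lambda_1 = 0.8769, lambda_2 = 9.1231
The function is not concave.

0


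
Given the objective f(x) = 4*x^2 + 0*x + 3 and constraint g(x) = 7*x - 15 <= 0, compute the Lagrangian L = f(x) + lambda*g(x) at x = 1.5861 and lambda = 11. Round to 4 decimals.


Step 1: Evaluate f(x).
f(1.5861) = 4*1.5861^2 + 0*1.5861 + 3 = 13.0629
Step 2: Evaluate g(x).
g(1.5861) = 7*1.5861 - 15 = -3.8973
Step 3: Compute Lagrangian.
L = 13.0629 + 11*-3.8973 = -29.8074


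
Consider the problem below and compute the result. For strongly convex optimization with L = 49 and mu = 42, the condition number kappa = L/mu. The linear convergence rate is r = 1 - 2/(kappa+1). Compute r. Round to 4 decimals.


Step 1: Compute the condition number.
kappa = L/mu = 49/42 = 1.1667
Step 2: Compute the convergence rate.
r = 1 - 2/(kappa + 1) = 1 - 2*mu/(L + mu) = (L - mu)/(L + mu) = 7/91 = 0.0769


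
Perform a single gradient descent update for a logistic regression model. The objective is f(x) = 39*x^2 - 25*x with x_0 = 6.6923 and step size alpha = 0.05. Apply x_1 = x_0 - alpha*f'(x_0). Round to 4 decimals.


We compute the gradient at x_0 and apply the update.
f'(x) = 78*x - 25
f'(6.6923) = 78*6.6923 - 25 = 496.9994
x_1 = 6.6923 - 0.05*496.9994 = -18.1577


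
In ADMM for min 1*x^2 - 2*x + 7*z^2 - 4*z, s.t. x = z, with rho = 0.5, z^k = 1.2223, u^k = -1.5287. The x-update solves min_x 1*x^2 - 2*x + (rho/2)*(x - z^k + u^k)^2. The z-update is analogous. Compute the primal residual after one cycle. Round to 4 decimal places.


ADMM iteration with rho = 0.5, z^k = 1.2223, u^k = -1.5287
Step 1: x-update.
Minimize 1*x^2 - 2*x + (0.5/2)*(x - 1.2223 - 1.5287)^2
FOC: (2*1 + 0.5)*x = 2 + 0.5*(1.2223 + 1.5287)
x^{k+1} = 1.3502
Step 2: z-update.
Minimize 7*z^2 - 4*z + (0.5/2)*(1.3502 - z - 1.5287)^2
FOC: (2*7 + 0.5)*z = 4 + 0.5*(1.3502 - 1.5287)
z^{k+1} = 0.2697
Step 3: u-update.
u^{k+1} = -1.5287 + 1.3502 - 0.2697 = -0.4482
Step 4: Primal residual = |1.3502 - 0.2697| = 1.0805


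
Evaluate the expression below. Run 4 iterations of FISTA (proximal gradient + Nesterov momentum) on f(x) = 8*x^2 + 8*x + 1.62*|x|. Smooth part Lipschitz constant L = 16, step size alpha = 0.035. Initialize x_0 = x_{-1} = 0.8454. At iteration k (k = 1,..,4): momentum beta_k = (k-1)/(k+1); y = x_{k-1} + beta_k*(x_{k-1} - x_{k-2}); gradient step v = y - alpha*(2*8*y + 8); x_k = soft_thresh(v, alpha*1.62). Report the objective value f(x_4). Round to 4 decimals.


FISTA on f(x) = 8*x^2 + 8*x + 1.62*|x|
L = 16, alpha = 0.035
Iteration 1: beta = 0.0, y = 0.8454 + 0.0*(0.8454 - 0.8454) = 0.8454
  grad(y) = 21.5264, v = y - alpha*grad = 0.092
  prox(v) = soft_thresh(0.092, 0.0567) = 0.0353
Iteration 2: beta = 0.3333, y = 0.0353 + 0.3333*(0.0353 - 0.8454) = -0.2348
  grad(y) = 4.2438, v = y - alpha*grad = -0.3833
  prox(v) = soft_thresh(-0.3833, 0.0567) = -0.3266
Iteration 3: beta = 0.5, y = -0.3266 + 0.5*(-0.3266 - 0.0353) = -0.5075
  grad(y) = -0.1205, v = y - alpha*grad = -0.5033
  prox(v) = soft_thresh(-0.5033, 0.0567) = -0.4466
Iteration 4: beta = 0.6, y = -0.4466 + 0.6*(-0.4466 + 0.3266) = -0.5186
  grad(y) = -0.298, v = y - alpha*grad = -0.5082
  prox(v) = soft_thresh(-0.5082, 0.0567) = -0.4515
f(x_4) = 8*(-0.4515)^2 + 8*(-0.4515) + 1.62*|-0.4515| = -1.2498


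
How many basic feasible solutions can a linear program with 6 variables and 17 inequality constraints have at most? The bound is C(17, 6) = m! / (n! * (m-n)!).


Each vertex corresponds to some choice of n active constraints out of m, so the number of vertices is at most C(m, n) = m! / (n!(m-n)!).
m = 17, n = 6
Numerator: 17 * 16 * 15 * 14 * 13 * 12
Denominator: 6! = 720
C(17, 6) = 12376


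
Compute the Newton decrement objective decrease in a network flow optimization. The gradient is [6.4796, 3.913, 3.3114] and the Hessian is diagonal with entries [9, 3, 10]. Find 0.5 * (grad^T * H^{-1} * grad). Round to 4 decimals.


Step 1: H is diagonal, so H^(-1) * g = [0.72, 1.3043, 0.3311].
Step 2: g^T H^(-1) g = sum_i g_i^2 / H_ii
  = (6.4796)^2/9 + (3.913)^2/3 + (3.3114)^2/10
  = 4.665 + 5.1039 + 1.0965 = 10.8654
Step 3: Objective decrease = 0.5 * g^T H^(-1) g = 5.4327


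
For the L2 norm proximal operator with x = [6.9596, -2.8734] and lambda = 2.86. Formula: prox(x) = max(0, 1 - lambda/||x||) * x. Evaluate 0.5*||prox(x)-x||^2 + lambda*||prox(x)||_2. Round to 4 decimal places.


Step 1: Compute ||x||.
||x|| = 7.5294
Step 2: Compute scaling factor.
scale = max(0, 1 - 2.86/7.5294) = 0.6202
Step 3: prox(x) = [4.316, -1.782]
||prox(x)|| = 4.6694
Step 4: Proximal objective.
0.5*||prox-x||^2 = 4.0898
lambda*||prox|| = 13.3545
Total = 17.4444


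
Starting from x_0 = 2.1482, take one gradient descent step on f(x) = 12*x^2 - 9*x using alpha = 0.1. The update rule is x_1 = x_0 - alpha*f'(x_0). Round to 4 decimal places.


We compute the gradient at x_0 and apply the update.
f'(x) = 24*x - 9
f'(2.1482) = 24*2.1482 - 9 = 42.5568
x_1 = 2.1482 - 0.1*42.5568 = -2.1075


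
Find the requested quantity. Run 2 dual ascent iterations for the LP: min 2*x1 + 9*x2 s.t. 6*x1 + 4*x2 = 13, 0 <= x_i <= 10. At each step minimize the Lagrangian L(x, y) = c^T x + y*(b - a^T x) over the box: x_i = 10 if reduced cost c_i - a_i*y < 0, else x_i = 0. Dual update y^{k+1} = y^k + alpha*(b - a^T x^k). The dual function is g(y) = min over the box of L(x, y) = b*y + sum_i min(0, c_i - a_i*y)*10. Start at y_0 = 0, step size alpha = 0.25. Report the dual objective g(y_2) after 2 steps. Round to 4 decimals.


Dual ascent for LP: min 2*x1 + 9*x2, 6*x1 + 4*x2 = 13, 0 <= x_i <= 10
Step 1: y^k = 0.0, reduced costs: (2.0, 9.0)
  x^k = (0.0, 0.0), subgradient = b - a^T x = 13.0
  y^{k+1} = 0.0 + 0.25*13.0 = 3.25
Step 2: y^k = 3.25, reduced costs: (-17.5, -4.0)
  x^k = (10.0, 10.0), subgradient = b - a^T x = -87.0
  y^{k+1} = 3.25 + 0.25*-87.0 = -18.5
Dual objective at y_2 = -18.5: reduced costs (113.0, 83.0), box minimizer x = (0.0, 0.0)
g(y_2) = b*y + (c1 - a1*y)*x1 + (c2 - a2*y)*x2 = 13*(-18.5) + 113.0*0.0 + 83.0*0.0 = -240.5 + 0.0 + 0.0 = -240.5


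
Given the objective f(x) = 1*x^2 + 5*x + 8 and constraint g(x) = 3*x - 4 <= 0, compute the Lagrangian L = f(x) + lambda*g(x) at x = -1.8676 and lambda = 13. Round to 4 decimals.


Step 1: Evaluate f(x).
f(-1.8676) = 1*(-1.8676)^2 + 5*(-1.8676) + 8 = 2.1499
Step 2: Evaluate g(x).
g(-1.8676) = 3*-1.8676 - 4 = -9.6028
Step 3: Compute Lagrangian.
L = 2.1499 + 13*-9.6028 = -122.6865


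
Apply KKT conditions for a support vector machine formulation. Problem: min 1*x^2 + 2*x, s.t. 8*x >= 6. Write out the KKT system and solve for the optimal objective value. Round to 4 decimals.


Step 1: Try lambda = 0 (constraint inactive).
x_unc = -2/(2*1) = -1.0
Check: 8*-1.0 = -8.0 < 6 -- violated!
Step 2: Constraint must be active: 8*x = 6
x* = 6/8 = 0.75
lambda = (2*1*0.75 + 2)/8 = 0.4375
Step 3: Compute optimal value.
f(x*) = 1*0.75^2 + 2*0.75 = 2.0625


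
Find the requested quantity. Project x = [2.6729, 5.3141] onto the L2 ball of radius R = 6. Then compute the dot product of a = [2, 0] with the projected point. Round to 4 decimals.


Step 1: Compute ||x|| (intermediates to 6 decimals).
||x|| = sqrt(2.6729^2 + 5.3141^2) = 5.94845
Step 2: Project.
Since ||x|| <= R, proj = x (no scaling needed).
proj(x) = [2.6729, 5.3141]
Step 3: Dot product.
a^T * proj(x) = 2*2.6729 + 0*5.3141 = 5.3458


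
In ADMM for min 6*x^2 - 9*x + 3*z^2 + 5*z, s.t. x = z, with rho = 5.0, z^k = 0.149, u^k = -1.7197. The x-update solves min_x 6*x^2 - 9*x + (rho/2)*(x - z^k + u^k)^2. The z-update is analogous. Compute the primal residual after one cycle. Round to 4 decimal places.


ADMM iteration with rho = 5.0, z^k = 0.149, u^k = -1.7197
Step 1: x-update.
Minimize 6*x^2 - 9*x + (5.0/2)*(x - 0.149 - 1.7197)^2
FOC: (2*6 + 5.0)*x = 9 + 5.0*(0.149 + 1.7197)
x^{k+1} = 1.079
Step 2: z-update.
Minimize 3*z^2 + 5*z + (5.0/2)*(1.079 - z - 1.7197)^2
FOC: (2*3 + 5.0)*z = -5 + 5.0*(1.079 - 1.7197)
z^{k+1} = -0.7458
Step 3: u-update.
u^{k+1} = -1.7197 + 1.079 + 0.7458 = 0.1051
Step 4: Primal residual = |1.079 + 0.7458| = 1.8248


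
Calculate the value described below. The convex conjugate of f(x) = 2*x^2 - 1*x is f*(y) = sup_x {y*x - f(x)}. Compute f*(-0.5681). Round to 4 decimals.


f*(y) = sup_x {y*x - a*x^2 - b*x} = sup_x {(y-b)*x - a*x^2}
FOC: (y - b) - 2a*x = 0 => x* = (y - b)/(2a)
x* = (-0.5681 + 1)/(2*2) = 0.108
f*(-0.5681) = (y-b)^2/(4a) = (-0.5681 + 1)^2/(4*2)
= 0.1865/8 = 0.0233


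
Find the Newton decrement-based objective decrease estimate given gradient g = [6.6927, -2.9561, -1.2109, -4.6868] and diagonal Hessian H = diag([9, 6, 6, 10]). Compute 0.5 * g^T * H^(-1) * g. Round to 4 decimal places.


Step 1: H is diagonal, so H^(-1) * g = [0.7436, -0.4927, -0.2018, -0.4687].
Step 2: g^T H^(-1) g = sum_i g_i^2 / H_ii
  = (6.6927)^2/9 + (-2.9561)^2/6 + (-1.2109)^2/6 + (-4.6868)^2/10
  = 4.9769 + 1.4564 + 0.2444 + 2.1966 = 8.8743
Step 3: Objective decrease = 0.5 * g^T H^(-1) g = 4.4372


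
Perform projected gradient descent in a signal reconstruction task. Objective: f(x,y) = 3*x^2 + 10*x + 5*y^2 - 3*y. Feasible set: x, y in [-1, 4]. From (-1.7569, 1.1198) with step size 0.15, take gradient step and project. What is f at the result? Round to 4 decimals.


Step 1: Compute gradient at (-1.7569, 1.1198).
grad_x = 2*3*-1.7569 + 10 = -0.5414
grad_y = 2*5*1.1198 - 3 = 8.198
Step 2: Gradient step.
x_raw = -1.7569 - 0.15*-0.5414 = -1.6757
y_raw = 1.1198 - 0.15*8.198 = -0.1099
Step 3: Project onto [-1, 4].
x_proj = clip(-1.6757) = -1.0
y_proj = clip(-0.1099) = -0.1099
Step 4: Evaluate f.
f(-1.0, -0.1099) = -6.6099


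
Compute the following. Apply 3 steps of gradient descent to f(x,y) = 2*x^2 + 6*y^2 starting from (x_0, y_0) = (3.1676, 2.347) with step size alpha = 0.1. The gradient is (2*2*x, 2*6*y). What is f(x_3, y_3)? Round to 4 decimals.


Gradient descent on f(x,y) = 2*x^2 + 6*y^2.
Starting point: (3.1676, 2.347), alpha = 0.1
Step 1: grad_x = 2*2*3.1676 = 12.6704, grad_y = 2*6*2.347 = 28.164
  x_1 = 3.1676 - 0.1*12.6704 = 1.9006
  y_1 = 2.347 - 0.1*28.164 = -0.4694
Step 2: grad_x = 2*2*1.9006 = 7.6022, grad_y = 2*6*-0.4694 = -5.6328
  x_2 = 1.9006 - 0.1*7.6022 = 1.1403
  y_2 = -0.4694 - 0.1*-5.6328 = 0.0939
Step 3: grad_x = 2*2*1.1403 = 4.5613, grad_y = 2*6*0.0939 = 1.1266
  x_3 = 1.1403 - 0.1*4.5613 = 0.6842
  y_3 = 0.0939 - 0.1*1.1266 = -0.0188
f(0.6842, -0.0188) = 2*0.6842^2 + 6*(-0.0188)^2 = 0.9384


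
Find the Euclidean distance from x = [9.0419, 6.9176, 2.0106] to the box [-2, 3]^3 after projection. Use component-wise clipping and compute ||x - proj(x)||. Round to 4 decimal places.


Project each component onto [-2, 3].
clip(9.0419) = 3.0, clip(6.9176) = 3.0, clip(2.0106) = 2.0106
Projection = [3.0, 3.0, 2.0106]
Squared diffs: [36.5046, 15.3476, 0.0]
Distance = sqrt(51.8522) = 7.2008


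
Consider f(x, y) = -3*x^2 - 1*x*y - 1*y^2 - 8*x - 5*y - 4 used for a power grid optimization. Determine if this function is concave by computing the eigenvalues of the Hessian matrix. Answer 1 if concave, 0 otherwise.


The Hessian of f(x,y) = -3*x^2 - 1*x*y - 1*y^2 - 8*x - 5*y - 4 is:
H = [[-6, -1], [-1, -2]]
Trace = -6 - 2 = -8
Determinant = -6*-2 - (-1)^2 = 11
Discriminant = (-8)^2 - 4*11 = 20.0
Eigenvalues: lambda_1 = -6.2361, lambda_2 = -1.7639
The function is concave.

1


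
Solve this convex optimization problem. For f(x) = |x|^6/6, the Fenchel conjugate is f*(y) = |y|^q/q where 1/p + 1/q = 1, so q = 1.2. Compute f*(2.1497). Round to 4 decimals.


The conjugate exponent q satisfies 1/p + 1/q = 1.
p = 6, so q = 6/(6 - 1) = 1.2
|y|^q = 2.1497^1.2 = 2.5053
f*(2.1497) = 2.5053 / 1.2 = 2.0877


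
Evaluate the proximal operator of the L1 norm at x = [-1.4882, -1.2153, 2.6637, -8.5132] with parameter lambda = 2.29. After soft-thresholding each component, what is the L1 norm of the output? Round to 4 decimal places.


Soft-thresholding with lambda = 2.29:
prox(-1.4882) = sign(-1.4882)*max(|-1.4882| - 2.29, 0) = 0.0
prox(-1.2153) = sign(-1.2153)*max(|-1.2153| - 2.29, 0) = 0.0
prox(2.6637) = sign(2.6637)*max(|2.6637| - 2.29, 0) = 0.3737
prox(-8.5132) = sign(-8.5132)*max(|-8.5132| - 2.29, 0) = -6.2232
prox(x) = [0.0, 0.0, 0.3737, -6.2232]
||prox(x)||_1 = 0.0 + 0.0 + 0.3737 + 6.2232 = 6.5969


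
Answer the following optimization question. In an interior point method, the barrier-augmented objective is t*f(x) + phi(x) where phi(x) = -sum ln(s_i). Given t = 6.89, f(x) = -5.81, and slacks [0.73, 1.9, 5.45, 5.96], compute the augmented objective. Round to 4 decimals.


Step 1: Compute log-barrier.
ln values: [-0.3147, 0.6419, 1.6956, 1.7851]
phi = -(-0.3147 + 0.6419 + 1.6956 + 1.7851) = -3.8078
Step 2: Compute augmented objective.
t*f(x) = 6.89*-5.81 = -40.0309
Total = -40.0309 - 3.8078 = -43.8387


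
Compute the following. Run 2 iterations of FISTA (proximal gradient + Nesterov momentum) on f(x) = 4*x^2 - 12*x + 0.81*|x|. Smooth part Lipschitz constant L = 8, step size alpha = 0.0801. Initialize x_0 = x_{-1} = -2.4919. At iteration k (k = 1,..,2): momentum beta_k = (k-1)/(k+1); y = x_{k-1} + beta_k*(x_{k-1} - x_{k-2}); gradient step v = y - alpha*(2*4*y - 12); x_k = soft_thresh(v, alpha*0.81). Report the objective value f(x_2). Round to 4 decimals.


FISTA on f(x) = 4*x^2 - 12*x + 0.81*|x|
L = 8, alpha = 0.0801
Iteration 1: beta = 0.0, y = -2.4919 + 0.0*(-2.4919 + 2.4919) = -2.4919
  grad(y) = -31.9352, v = y - alpha*grad = 0.0661
  prox(v) = soft_thresh(0.0661, 0.0649) = 0.0012
Iteration 2: beta = 0.3333, y = 0.0012 + 0.3333*(0.0012 + 2.4919) = 0.8323
  grad(y) = -5.3418, v = y - alpha*grad = 1.2602
  prox(v) = soft_thresh(1.2602, 0.0649) = 1.1953
f(x_2) = 4*1.1953^2 - 12*1.1953 + 0.81*|1.1953| = -7.6604
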